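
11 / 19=0.58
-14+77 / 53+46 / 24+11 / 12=-3089 / 318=-9.71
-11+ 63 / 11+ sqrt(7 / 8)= -58 / 11+ sqrt(14) / 4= -4.34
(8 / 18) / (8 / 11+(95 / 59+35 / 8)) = 20768 / 313659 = 0.07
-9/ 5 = -1.80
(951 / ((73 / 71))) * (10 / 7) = 1321.35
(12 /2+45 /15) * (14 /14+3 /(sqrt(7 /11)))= 9+27 * sqrt(77) /7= 42.85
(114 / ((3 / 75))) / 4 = 1425 / 2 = 712.50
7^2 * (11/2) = 539/2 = 269.50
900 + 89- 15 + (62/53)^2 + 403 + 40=3984197/2809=1418.37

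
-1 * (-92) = 92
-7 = -7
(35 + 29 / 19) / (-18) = -347 / 171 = -2.03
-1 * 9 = -9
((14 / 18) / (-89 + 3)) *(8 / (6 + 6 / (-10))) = -140 / 10449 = -0.01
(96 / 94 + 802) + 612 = 66506 / 47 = 1415.02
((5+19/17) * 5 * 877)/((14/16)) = 3648320/119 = 30658.15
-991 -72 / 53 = -52595 / 53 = -992.36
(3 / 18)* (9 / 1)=3 / 2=1.50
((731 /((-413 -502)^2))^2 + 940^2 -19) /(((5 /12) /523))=1295664098094556440712 /1168242834375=1109070871.20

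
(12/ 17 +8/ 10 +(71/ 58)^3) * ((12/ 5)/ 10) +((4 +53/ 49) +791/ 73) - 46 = -29.28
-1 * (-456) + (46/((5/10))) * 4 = 824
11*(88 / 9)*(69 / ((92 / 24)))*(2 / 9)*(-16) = -61952 / 9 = -6883.56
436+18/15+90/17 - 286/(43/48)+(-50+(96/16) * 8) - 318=-719164/3655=-196.76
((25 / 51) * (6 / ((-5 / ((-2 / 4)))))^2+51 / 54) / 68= 343 / 20808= 0.02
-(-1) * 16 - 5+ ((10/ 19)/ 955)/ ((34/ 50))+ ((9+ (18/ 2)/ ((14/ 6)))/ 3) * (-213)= -389467559/ 431851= -901.86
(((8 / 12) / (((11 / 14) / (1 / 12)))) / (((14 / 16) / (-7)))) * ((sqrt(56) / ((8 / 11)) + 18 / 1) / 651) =-16 / 1023- 2 * sqrt(14) / 837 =-0.02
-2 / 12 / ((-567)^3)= 1 / 1093705578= 0.00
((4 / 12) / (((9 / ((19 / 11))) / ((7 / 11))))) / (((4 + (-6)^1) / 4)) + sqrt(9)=9535 / 3267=2.92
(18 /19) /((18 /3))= 3 /19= 0.16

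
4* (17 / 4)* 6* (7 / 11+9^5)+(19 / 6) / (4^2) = 6360354641 / 1056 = 6023063.11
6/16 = 3/8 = 0.38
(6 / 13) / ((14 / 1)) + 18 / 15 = 561 / 455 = 1.23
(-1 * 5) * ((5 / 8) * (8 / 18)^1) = -25 / 18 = -1.39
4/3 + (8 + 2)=34/3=11.33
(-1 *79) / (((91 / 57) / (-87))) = 391761 / 91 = 4305.07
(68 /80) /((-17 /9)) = -9 /20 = -0.45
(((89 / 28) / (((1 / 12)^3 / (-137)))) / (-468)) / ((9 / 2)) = 97544 / 273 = 357.30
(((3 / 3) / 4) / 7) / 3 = 1 / 84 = 0.01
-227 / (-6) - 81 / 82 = 4532 / 123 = 36.85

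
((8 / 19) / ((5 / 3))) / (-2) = -12 / 95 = -0.13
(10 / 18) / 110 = 1 / 198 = 0.01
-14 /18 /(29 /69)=-161 /87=-1.85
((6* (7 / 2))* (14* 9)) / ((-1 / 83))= -219618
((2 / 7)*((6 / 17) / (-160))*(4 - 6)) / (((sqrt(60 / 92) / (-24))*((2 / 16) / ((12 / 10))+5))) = -288*sqrt(345) / 728875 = -0.01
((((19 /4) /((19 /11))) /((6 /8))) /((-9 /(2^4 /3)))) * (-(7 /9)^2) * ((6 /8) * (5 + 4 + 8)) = 36652 /2187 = 16.76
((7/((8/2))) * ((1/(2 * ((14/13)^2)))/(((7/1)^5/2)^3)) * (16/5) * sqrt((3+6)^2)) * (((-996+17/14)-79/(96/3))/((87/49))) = -0.00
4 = 4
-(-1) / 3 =1 / 3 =0.33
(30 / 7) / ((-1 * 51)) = -10 / 119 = -0.08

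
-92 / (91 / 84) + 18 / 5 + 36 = -2946 / 65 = -45.32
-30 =-30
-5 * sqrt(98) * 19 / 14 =-67.18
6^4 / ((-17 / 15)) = -19440 / 17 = -1143.53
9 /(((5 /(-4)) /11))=-396 /5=-79.20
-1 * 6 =-6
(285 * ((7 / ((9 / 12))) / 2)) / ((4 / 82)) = 27265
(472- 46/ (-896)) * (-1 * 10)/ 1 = -4720.51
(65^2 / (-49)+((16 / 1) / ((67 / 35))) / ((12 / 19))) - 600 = -672.99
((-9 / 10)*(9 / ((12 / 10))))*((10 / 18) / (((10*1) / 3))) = -9 / 8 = -1.12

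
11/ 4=2.75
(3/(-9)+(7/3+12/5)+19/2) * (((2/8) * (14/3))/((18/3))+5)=25993/360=72.20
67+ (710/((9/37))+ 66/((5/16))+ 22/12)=287903/90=3198.92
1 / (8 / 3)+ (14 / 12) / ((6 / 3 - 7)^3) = 1097 / 3000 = 0.37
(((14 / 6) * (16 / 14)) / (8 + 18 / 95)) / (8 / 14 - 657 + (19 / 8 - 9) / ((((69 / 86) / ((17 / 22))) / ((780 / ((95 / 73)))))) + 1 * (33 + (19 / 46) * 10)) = -5114648 / 69797633985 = -0.00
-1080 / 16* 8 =-540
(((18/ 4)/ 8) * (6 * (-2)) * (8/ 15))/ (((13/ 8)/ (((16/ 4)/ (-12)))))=48/ 65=0.74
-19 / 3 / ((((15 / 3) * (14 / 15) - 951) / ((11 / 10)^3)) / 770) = 1947253 / 283900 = 6.86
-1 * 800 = -800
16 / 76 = 4 / 19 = 0.21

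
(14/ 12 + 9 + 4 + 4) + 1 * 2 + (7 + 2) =175/ 6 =29.17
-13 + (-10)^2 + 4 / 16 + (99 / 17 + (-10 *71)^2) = 34285129 / 68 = 504193.07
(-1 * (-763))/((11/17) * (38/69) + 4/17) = 894999/694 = 1289.62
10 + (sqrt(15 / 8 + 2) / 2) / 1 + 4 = sqrt(62) / 8 + 14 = 14.98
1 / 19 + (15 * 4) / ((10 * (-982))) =0.05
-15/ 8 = -1.88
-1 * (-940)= 940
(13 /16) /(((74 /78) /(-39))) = -19773 /592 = -33.40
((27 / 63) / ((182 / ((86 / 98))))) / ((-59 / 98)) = -129 / 37583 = -0.00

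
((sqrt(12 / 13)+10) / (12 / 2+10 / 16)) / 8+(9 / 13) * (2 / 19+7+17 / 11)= 2 * sqrt(39) / 689+889586 / 144001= 6.20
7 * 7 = 49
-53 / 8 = -6.62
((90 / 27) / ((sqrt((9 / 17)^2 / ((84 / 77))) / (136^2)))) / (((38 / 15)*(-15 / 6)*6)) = -3144320*sqrt(33) / 5643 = -3200.91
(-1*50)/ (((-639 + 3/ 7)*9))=35/ 4023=0.01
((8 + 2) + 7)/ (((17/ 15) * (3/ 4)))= 20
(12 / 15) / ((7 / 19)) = 76 / 35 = 2.17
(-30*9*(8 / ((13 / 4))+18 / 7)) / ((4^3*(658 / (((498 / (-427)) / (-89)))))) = -7697835 / 18204349072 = -0.00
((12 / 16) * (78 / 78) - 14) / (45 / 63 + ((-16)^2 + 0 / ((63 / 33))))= -371 / 7188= -0.05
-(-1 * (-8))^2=-64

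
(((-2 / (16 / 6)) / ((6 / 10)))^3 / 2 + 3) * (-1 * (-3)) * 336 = 2039.62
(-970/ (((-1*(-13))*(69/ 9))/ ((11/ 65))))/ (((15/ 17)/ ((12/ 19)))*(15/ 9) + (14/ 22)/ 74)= -531545256/ 754229593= -0.70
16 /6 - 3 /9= 7 /3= 2.33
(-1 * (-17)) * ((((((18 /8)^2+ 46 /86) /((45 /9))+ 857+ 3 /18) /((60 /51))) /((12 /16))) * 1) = 2559821257 /154800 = 16536.31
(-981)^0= 1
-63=-63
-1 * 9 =-9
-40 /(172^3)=-5 /636056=-0.00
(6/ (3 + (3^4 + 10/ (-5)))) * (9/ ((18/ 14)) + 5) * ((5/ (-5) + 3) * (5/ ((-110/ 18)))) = -648/ 451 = -1.44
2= 2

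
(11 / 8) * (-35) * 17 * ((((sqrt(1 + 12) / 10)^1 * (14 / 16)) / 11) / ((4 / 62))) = -363.70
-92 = -92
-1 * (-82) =82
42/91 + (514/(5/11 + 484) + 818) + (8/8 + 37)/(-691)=39228244316/47870407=819.47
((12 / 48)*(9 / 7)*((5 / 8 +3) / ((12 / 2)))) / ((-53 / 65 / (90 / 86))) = -254475 / 1020992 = -0.25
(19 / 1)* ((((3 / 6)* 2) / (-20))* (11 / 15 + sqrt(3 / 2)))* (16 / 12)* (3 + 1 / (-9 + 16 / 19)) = -4237* sqrt(6) / 2325 - 93214 / 34875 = -7.14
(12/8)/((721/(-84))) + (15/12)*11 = 5593/412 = 13.58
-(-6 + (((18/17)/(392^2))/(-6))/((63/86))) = 164574187/27429024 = 6.00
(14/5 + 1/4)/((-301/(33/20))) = -2013/120400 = -0.02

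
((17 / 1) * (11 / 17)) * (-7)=-77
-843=-843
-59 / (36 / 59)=-3481 / 36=-96.69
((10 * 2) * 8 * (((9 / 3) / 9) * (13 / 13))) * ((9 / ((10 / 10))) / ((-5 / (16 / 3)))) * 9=-4608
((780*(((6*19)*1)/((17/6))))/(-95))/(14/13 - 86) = 1521/391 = 3.89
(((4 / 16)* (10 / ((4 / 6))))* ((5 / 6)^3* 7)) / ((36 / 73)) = 319375 / 10368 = 30.80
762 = 762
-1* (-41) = 41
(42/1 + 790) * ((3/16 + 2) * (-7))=-12740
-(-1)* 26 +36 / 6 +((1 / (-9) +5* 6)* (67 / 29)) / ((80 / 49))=74.30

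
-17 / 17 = -1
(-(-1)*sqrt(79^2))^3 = 493039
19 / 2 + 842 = 851.50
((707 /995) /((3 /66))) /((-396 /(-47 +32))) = 707 /1194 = 0.59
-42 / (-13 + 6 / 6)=3.50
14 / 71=0.20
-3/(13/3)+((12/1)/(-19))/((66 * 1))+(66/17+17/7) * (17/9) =1920326/171171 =11.22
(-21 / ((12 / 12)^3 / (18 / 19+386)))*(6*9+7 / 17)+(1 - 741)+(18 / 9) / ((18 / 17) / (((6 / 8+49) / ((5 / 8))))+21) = -5084625688571 / 11480712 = -442884.18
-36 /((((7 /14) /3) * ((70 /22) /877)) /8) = -16670016 /35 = -476286.17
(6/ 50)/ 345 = 1/ 2875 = 0.00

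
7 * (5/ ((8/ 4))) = 35/ 2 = 17.50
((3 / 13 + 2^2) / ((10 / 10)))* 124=6820 / 13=524.62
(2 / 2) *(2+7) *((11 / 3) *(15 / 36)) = 55 / 4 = 13.75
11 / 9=1.22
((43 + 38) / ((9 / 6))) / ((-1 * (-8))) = 27 / 4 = 6.75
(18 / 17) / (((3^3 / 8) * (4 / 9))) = 12 / 17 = 0.71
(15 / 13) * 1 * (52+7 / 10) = 60.81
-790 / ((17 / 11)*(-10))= 869 / 17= 51.12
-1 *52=-52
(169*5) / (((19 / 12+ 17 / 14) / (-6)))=-85176 / 47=-1812.26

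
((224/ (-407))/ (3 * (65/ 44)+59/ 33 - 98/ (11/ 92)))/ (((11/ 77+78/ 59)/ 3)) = 3330432/ 2403499835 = 0.00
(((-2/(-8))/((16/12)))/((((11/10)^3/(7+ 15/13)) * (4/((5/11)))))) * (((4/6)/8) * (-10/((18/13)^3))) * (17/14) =-475840625/9563266944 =-0.05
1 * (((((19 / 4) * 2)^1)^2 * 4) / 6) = 361 / 6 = 60.17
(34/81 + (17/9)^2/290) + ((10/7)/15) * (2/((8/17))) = 22933/27405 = 0.84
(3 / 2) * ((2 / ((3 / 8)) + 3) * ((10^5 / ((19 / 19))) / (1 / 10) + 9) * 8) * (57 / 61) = 5700051300 / 61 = 93443463.93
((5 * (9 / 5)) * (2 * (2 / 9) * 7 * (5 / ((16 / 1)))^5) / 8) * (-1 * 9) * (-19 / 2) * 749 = 2801728125 / 4194304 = 667.98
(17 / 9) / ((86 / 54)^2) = 1377 / 1849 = 0.74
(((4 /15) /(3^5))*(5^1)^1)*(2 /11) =8 /8019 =0.00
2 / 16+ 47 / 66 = 221 / 264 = 0.84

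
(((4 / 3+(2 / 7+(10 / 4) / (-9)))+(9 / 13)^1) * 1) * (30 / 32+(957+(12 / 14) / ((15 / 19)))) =1788923543 / 917280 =1950.25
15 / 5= 3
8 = 8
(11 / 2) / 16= 11 / 32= 0.34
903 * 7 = 6321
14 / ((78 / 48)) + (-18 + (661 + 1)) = 652.62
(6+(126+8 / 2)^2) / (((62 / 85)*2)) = 718505 / 62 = 11588.79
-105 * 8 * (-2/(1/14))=23520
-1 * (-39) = 39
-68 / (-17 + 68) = -4 / 3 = -1.33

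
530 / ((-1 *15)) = -106 / 3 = -35.33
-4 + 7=3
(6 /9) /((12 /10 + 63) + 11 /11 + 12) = 5 /579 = 0.01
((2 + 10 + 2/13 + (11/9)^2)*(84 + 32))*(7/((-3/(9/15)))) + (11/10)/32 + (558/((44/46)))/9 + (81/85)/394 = -26707486478599/12413269440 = -2151.53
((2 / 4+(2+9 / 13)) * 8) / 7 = 332 / 91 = 3.65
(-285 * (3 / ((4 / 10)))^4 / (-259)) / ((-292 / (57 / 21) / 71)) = -19463540625 / 8470336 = -2297.85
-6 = -6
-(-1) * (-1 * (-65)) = 65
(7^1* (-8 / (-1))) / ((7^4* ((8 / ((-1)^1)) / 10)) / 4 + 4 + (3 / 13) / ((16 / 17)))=-58240 / 494993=-0.12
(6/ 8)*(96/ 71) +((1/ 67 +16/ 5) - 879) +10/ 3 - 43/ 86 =-124434223/ 142710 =-871.94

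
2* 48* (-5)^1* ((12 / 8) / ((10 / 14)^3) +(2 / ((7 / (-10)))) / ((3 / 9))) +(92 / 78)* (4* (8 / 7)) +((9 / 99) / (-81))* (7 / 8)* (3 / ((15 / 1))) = 34767491599 / 16216200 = 2144.00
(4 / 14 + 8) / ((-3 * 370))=-29 / 3885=-0.01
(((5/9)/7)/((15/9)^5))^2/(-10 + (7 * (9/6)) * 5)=1458/1626953125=0.00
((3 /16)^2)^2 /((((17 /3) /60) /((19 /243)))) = 285 /278528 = 0.00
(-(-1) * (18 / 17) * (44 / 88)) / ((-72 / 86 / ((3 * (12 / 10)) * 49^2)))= -929187 / 170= -5465.81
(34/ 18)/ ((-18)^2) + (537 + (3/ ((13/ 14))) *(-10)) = 19132097/ 37908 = 504.70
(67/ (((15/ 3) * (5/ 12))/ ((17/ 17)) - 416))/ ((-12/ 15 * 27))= 335/ 44703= 0.01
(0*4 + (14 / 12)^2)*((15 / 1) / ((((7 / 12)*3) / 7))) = 81.67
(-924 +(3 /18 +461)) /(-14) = 2777 /84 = 33.06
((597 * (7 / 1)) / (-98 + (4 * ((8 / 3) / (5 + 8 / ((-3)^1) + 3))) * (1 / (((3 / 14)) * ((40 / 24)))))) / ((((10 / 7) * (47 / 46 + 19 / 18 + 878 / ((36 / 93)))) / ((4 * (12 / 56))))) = -123579 / 10338691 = -0.01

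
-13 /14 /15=-13 /210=-0.06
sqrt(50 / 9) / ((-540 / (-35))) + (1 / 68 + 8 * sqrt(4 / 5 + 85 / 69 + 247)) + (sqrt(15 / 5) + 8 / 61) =605 / 4148 + 35 * sqrt(2) / 324 + sqrt(3) + 16 * sqrt(7410255) / 345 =128.28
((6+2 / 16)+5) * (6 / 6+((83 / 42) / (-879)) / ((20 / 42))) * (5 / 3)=1557233 / 84384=18.45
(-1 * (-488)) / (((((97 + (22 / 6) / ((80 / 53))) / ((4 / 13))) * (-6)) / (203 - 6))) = -15381760 / 310219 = -49.58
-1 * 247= -247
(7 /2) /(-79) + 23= 3627 /158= 22.96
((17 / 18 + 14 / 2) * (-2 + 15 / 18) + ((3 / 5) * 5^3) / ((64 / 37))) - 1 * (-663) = 1204573 / 1728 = 697.09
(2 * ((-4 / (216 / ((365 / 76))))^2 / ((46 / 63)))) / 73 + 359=359.00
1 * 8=8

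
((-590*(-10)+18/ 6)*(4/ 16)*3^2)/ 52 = 53127/ 208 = 255.42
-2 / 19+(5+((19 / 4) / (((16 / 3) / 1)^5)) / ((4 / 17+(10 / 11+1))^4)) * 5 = 51298312235747452007 / 2060587191947493376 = 24.89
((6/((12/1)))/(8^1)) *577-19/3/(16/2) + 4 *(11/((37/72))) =214705/1776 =120.89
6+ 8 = 14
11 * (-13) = -143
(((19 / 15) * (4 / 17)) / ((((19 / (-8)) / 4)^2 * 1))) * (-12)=-10.14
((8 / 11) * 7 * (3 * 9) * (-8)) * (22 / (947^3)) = -24192 / 849278123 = -0.00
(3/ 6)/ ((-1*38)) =-1/ 76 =-0.01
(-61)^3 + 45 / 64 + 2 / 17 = -246954435 / 1088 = -226980.18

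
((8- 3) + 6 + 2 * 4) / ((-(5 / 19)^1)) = -361 / 5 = -72.20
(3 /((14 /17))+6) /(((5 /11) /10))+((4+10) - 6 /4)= 3145 /14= 224.64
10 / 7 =1.43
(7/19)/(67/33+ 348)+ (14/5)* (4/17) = 12309899/18654865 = 0.66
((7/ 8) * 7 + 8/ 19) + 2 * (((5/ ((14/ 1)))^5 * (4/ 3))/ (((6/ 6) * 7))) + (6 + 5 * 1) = 941428399/ 53647944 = 17.55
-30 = -30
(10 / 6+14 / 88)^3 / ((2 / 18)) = 13997521 / 255552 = 54.77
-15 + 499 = 484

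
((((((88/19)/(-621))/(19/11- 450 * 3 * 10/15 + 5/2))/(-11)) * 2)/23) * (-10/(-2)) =-1760/5348026539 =-0.00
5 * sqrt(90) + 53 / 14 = 53 / 14 + 15 * sqrt(10) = 51.22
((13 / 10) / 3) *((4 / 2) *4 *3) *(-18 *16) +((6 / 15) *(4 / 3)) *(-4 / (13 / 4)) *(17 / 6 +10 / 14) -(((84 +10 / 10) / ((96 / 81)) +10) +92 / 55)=-4440961571 / 1441440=-3080.92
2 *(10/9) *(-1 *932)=-18640/9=-2071.11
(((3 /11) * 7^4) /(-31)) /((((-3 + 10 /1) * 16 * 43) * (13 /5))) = -5145 /3049904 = -0.00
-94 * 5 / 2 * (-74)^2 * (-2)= 2573720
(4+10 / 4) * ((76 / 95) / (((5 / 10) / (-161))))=-8372 / 5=-1674.40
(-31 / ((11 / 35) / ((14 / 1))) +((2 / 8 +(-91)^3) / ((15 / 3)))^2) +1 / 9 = 22714753629.42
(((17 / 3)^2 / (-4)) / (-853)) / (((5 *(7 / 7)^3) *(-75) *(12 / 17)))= -4913 / 138186000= -0.00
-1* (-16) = 16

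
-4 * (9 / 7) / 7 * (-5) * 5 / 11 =900 / 539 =1.67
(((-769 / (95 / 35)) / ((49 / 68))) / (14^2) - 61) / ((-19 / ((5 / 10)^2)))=205305 / 247646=0.83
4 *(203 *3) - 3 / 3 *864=1572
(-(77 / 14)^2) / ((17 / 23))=-2783 / 68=-40.93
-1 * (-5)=5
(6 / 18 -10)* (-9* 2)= 174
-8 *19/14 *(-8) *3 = 1824/7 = 260.57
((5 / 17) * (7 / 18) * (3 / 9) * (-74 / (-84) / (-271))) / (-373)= 185 / 556765164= 0.00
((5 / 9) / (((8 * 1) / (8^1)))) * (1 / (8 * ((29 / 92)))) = 115 / 522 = 0.22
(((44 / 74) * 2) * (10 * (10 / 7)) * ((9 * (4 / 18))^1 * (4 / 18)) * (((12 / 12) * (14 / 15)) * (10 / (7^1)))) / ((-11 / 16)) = -102400 / 6993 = -14.64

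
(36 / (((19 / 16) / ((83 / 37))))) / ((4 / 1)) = 17.00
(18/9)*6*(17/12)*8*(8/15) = 1088/15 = 72.53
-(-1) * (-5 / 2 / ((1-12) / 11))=5 / 2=2.50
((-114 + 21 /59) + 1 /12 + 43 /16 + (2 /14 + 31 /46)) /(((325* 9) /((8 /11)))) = -10036093 /366756390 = -0.03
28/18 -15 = -121/9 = -13.44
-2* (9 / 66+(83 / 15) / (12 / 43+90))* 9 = -126604 / 35585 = -3.56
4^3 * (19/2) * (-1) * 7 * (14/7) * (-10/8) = 10640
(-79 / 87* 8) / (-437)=632 / 38019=0.02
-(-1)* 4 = 4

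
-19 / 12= -1.58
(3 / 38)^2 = 9 / 1444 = 0.01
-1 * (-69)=69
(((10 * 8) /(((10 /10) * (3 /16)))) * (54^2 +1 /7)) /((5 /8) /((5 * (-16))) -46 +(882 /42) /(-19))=-63544852480 /2406159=-26409.25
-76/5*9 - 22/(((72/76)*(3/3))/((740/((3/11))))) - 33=-8529223/135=-63179.43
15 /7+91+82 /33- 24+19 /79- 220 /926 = 605227759 /8449287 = 71.63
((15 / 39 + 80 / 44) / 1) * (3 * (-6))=-5670 / 143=-39.65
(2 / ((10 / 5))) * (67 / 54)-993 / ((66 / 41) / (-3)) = 549994 / 297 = 1851.83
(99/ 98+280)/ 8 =27539/ 784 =35.13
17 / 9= 1.89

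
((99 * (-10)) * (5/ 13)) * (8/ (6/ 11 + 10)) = -108900/ 377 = -288.86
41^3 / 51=68921 / 51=1351.39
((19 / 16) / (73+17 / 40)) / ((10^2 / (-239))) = -4541 / 117480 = -0.04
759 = 759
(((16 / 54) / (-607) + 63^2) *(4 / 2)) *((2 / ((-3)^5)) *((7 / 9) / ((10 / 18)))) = -1821342124 / 19912635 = -91.47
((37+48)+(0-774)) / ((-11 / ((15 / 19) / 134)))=10335 / 28006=0.37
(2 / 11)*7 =14 / 11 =1.27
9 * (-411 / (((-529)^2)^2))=-3699 / 78310985281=-0.00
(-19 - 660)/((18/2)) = -679/9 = -75.44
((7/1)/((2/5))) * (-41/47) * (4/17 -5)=116235/1598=72.74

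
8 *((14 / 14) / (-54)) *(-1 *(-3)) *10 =-40 / 9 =-4.44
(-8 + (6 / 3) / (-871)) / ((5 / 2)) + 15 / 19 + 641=10568002 / 16549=638.59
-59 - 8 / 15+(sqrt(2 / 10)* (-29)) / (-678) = -893 / 15+29* sqrt(5) / 3390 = -59.51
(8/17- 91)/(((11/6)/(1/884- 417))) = 1701950859/82654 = 20591.27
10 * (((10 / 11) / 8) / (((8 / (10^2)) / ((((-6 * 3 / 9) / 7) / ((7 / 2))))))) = -625 / 539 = -1.16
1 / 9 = 0.11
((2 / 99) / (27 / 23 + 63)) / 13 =0.00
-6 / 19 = -0.32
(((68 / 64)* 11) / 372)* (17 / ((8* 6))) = 3179 / 285696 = 0.01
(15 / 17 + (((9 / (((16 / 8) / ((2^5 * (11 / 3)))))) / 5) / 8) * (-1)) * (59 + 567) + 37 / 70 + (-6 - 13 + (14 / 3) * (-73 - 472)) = -36673367 / 3570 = -10272.65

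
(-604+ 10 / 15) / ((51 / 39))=-23530 / 51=-461.37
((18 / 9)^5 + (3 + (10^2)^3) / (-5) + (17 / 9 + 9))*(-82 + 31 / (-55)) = 40860358477 / 2475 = 16509235.75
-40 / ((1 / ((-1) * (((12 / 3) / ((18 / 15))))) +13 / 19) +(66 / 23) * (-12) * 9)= 174800 / 1352641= 0.13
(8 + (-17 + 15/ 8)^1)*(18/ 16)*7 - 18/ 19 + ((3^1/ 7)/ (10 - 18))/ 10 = -2428563/ 42560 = -57.06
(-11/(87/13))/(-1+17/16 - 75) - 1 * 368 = -3489536/9483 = -367.98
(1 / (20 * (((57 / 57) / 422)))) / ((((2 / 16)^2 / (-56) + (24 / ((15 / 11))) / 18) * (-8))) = -425376 / 157651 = -2.70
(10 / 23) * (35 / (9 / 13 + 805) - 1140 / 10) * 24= -143229720 / 120451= -1189.11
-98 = -98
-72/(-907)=0.08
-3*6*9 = -162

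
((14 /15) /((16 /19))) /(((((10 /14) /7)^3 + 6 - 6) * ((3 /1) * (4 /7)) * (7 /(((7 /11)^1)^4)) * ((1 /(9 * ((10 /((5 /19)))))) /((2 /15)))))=713814954223 /1098075000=650.06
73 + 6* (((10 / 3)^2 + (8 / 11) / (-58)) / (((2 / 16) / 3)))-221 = 462612 / 319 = 1450.19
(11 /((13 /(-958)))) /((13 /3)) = -187.07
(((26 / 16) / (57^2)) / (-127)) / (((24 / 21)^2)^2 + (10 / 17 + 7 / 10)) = -2653105 / 2017130642388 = -0.00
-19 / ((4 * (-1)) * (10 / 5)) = 19 / 8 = 2.38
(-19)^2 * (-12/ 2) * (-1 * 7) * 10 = 151620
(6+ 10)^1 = 16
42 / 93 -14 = -420 / 31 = -13.55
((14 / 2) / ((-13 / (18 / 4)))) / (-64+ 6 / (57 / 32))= 133 / 3328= 0.04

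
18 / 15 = 6 / 5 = 1.20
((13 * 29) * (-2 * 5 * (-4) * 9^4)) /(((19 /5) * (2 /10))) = 130184052.63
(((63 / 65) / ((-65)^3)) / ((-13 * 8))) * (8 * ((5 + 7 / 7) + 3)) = 567 / 232058125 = 0.00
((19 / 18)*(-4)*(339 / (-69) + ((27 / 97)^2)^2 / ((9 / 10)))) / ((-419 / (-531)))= 22398090016886 / 853156680997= 26.25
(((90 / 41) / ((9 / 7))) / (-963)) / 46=-35 / 908109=-0.00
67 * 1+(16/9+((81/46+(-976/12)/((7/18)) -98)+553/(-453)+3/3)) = -103634129/437598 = -236.82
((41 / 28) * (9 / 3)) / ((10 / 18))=1107 / 140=7.91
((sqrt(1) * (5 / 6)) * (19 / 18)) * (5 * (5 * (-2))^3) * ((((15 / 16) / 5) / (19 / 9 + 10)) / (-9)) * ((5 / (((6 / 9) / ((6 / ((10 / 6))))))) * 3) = 534375 / 872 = 612.82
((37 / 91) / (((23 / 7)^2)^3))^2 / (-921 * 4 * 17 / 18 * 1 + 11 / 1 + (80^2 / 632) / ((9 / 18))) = -91649941963797 / 3026540135650499011111555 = -0.00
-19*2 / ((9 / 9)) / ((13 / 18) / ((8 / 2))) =-2736 / 13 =-210.46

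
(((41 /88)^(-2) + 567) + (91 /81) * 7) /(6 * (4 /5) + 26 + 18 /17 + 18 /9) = 3353307290 /195935679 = 17.11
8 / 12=2 / 3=0.67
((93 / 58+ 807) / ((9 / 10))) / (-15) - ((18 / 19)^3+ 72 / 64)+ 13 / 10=-481936063 / 7956440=-60.57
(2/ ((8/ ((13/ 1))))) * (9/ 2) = 117/ 8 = 14.62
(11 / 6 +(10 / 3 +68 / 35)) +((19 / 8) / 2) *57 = 125659 / 1680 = 74.80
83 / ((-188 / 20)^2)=2075 / 2209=0.94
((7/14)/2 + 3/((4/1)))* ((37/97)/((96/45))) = 0.18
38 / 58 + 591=17158 / 29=591.66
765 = 765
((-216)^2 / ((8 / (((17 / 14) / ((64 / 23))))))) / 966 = 4131 / 1568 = 2.63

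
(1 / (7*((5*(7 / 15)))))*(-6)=-0.37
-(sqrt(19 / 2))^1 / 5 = -0.62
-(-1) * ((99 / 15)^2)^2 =1897.47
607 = 607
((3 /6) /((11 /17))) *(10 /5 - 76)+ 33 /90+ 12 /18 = -18529 /330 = -56.15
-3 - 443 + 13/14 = -6231/14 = -445.07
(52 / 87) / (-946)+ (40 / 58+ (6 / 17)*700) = 173316218 / 699567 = 247.75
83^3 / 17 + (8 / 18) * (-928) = 5082979 / 153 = 33222.08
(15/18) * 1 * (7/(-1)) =-35/6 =-5.83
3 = 3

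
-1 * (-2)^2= -4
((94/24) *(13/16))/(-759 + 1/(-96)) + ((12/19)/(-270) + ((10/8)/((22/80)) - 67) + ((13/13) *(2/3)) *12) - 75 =-143674609/1109790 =-129.46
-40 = -40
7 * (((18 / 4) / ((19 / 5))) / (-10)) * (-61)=3843 / 76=50.57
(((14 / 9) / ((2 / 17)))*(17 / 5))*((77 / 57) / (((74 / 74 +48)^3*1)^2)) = 3179 / 724549013685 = 0.00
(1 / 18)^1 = 0.06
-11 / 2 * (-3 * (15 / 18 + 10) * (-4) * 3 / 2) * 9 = -19305 / 2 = -9652.50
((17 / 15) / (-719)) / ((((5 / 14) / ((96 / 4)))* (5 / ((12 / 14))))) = -1632 / 89875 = -0.02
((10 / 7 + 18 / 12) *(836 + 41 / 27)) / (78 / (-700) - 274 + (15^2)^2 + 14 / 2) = 23178325 / 475882047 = 0.05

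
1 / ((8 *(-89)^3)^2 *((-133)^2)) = 1 / 562630531571784256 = 0.00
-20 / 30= -2 / 3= -0.67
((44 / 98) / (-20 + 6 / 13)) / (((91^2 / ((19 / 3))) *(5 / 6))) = -418 / 19820255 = -0.00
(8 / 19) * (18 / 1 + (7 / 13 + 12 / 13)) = 2024 / 247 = 8.19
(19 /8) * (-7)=-133 /8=-16.62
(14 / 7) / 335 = 2 / 335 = 0.01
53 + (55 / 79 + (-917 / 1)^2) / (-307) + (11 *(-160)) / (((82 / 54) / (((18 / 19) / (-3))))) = -43832843823 / 18893087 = -2320.05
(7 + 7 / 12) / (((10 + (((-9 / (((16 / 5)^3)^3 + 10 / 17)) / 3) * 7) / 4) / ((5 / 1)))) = 15187258264906 / 4005370985559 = 3.79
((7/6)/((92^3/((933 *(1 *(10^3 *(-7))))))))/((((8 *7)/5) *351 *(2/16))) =-1360625/68329872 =-0.02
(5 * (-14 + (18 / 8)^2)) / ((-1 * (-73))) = -715 / 1168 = -0.61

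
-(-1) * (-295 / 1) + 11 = -284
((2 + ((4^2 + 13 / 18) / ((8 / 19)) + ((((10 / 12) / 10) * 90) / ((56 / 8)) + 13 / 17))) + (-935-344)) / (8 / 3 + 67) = -21170647 / 1193808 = -17.73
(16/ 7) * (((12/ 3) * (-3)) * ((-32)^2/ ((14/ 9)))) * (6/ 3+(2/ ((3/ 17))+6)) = -17104896/ 49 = -349079.51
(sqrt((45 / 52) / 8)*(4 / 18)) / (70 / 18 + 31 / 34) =0.02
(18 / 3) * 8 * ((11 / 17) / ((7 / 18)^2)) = 171072 / 833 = 205.37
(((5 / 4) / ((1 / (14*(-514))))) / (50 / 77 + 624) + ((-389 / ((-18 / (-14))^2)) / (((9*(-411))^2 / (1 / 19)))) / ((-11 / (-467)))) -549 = -6276881341612684919 / 11141072121520242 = -563.40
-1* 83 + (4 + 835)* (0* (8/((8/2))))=-83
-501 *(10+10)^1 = -10020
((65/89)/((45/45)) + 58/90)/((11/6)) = 11012/14685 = 0.75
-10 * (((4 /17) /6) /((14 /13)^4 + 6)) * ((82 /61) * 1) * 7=-163940140 /326315901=-0.50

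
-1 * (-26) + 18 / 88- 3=1021 / 44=23.20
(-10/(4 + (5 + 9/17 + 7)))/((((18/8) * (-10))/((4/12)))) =68/7587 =0.01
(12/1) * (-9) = -108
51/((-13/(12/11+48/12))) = -2856/143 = -19.97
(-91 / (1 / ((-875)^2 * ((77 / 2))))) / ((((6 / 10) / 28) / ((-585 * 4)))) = 292914496875000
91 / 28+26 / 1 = 117 / 4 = 29.25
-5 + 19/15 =-56/15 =-3.73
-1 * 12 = -12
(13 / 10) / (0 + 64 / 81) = 1053 / 640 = 1.65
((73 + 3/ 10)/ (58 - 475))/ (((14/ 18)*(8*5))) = -2199/ 389200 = -0.01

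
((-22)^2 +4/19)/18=4600/171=26.90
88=88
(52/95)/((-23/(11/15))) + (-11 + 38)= 884353/32775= 26.98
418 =418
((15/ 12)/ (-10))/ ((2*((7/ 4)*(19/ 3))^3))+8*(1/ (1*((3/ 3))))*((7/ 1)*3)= 395242908/ 2352637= 168.00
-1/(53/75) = -75/53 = -1.42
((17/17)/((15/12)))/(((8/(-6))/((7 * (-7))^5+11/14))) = 2372792085/14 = 169485148.93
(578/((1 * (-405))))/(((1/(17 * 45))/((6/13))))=-19652/39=-503.90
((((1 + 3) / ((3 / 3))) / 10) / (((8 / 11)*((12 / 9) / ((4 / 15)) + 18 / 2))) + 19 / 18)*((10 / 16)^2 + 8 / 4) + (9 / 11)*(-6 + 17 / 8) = -109027 / 197120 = -0.55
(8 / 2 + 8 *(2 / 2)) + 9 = 21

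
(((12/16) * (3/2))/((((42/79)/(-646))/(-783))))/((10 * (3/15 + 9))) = 59939433/5152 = 11634.21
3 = 3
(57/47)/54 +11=9325/846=11.02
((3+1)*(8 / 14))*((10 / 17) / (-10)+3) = 800 / 119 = 6.72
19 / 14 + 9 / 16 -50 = -48.08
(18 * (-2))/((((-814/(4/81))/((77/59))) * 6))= 28/58941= 0.00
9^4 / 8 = 820.12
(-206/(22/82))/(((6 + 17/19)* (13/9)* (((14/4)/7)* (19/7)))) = -1064196/18733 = -56.81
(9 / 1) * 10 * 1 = 90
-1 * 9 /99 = -1 /11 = -0.09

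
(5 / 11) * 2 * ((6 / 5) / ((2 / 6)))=36 / 11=3.27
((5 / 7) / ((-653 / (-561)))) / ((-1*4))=-2805 / 18284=-0.15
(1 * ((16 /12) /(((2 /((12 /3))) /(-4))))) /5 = -2.13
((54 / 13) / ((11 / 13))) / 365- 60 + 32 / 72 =-2151554 / 36135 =-59.54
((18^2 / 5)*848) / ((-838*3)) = -45792 / 2095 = -21.86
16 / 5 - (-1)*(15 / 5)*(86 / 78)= 423 / 65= 6.51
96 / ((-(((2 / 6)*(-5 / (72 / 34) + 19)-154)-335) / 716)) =7423488 / 52213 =142.18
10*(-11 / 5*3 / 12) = -11 / 2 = -5.50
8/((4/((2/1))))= 4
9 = 9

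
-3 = -3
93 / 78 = 31 / 26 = 1.19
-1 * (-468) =468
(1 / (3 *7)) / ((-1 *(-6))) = 1 / 126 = 0.01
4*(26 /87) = 104 /87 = 1.20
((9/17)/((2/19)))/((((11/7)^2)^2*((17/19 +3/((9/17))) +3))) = 23402547/271297730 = 0.09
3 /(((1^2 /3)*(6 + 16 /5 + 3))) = 45 /61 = 0.74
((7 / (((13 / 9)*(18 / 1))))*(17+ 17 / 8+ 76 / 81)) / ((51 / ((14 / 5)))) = 637049 / 2148120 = 0.30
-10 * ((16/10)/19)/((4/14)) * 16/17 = -896/323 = -2.77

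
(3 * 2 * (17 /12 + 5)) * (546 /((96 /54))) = 11824.31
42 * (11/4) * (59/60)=4543/40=113.58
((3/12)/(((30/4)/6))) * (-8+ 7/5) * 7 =-231/25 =-9.24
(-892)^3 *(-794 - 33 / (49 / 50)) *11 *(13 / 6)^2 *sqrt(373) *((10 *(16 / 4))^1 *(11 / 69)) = 5886020257423454720 *sqrt(373) / 30429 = 3735841895178757.99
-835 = -835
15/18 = 5/6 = 0.83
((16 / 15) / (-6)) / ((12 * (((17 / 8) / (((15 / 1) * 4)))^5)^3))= -245083902931906945508966400000000000000 / 2862423051509815793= -85621132348914954298.61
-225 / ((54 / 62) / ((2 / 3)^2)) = -3100 / 27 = -114.81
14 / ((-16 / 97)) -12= -775 / 8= -96.88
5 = 5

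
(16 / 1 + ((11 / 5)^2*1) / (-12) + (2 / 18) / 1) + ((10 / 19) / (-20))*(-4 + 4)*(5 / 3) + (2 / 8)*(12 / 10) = 14407 / 900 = 16.01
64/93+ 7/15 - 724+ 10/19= -2127229/2945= -722.32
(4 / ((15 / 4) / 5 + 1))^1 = 16 / 7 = 2.29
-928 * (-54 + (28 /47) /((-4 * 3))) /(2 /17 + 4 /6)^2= 81538.21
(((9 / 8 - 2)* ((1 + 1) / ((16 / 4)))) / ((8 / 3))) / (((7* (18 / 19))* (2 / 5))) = -95 / 1536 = -0.06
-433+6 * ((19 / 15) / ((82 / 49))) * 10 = -15891 / 41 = -387.59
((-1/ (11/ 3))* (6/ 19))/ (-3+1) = 0.04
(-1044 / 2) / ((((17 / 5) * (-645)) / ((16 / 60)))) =232 / 3655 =0.06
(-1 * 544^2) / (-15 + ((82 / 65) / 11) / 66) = 1745652480 / 88471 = 19731.35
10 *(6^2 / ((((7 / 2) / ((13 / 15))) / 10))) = 6240 / 7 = 891.43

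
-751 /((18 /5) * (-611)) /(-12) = -3755 /131976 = -0.03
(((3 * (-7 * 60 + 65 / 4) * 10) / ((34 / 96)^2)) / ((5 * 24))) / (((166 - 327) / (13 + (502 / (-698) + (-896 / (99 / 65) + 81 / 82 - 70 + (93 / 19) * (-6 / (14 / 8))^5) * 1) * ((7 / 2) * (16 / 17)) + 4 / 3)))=-860616619588685360 / 17584006988471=-48943.15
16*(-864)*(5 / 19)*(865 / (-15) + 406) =-1267200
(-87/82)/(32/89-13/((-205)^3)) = -1626997875/551370314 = -2.95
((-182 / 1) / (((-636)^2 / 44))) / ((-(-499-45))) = -1001 / 27505728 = -0.00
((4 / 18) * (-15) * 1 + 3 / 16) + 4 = 0.85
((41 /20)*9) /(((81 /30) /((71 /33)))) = 2911 /198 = 14.70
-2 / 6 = -1 / 3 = -0.33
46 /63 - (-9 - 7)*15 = 15166 /63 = 240.73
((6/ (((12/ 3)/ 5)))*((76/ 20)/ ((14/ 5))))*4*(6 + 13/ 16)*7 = 31065/ 16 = 1941.56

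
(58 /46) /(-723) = -29 /16629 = -0.00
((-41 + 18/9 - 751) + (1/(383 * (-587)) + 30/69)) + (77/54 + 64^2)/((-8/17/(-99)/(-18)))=-641881033077807/41367064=-15516717.19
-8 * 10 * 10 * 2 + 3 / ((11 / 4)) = -17588 / 11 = -1598.91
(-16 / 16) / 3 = -1 / 3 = -0.33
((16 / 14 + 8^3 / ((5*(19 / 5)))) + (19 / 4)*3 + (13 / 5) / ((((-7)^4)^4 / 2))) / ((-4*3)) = -534694115057332351 / 151542163397380560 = -3.53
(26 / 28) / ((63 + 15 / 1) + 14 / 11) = 143 / 12208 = 0.01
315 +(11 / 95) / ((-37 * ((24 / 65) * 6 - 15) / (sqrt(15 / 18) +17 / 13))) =143 * sqrt(30) / 3505158 +184020982 / 584193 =315.00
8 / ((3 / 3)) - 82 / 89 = 630 / 89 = 7.08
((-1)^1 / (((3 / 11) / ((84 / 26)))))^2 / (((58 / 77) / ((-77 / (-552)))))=35153041 / 1352676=25.99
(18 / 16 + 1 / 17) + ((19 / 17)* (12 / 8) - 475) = -64211 / 136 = -472.14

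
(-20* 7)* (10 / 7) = -200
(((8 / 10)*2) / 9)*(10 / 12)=4 / 27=0.15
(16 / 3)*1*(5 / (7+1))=10 / 3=3.33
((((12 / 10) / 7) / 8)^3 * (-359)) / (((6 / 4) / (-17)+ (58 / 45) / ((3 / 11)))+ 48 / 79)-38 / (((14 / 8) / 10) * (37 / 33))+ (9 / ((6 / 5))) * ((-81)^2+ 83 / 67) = 63426466472677180833 / 1293807153536800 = 49023.12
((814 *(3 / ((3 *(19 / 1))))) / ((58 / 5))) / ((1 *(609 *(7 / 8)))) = 16280 / 2348913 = 0.01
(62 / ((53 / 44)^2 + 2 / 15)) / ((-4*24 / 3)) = -56265 / 46007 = -1.22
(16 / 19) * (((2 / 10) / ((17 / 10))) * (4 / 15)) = 128 / 4845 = 0.03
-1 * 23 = -23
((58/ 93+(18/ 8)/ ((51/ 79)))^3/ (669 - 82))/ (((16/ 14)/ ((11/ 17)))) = 0.07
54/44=27/22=1.23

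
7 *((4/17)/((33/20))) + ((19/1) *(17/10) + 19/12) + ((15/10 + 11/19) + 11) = 3408073/71060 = 47.96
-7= -7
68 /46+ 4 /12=1.81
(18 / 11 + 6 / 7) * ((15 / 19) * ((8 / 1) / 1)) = 23040 / 1463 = 15.75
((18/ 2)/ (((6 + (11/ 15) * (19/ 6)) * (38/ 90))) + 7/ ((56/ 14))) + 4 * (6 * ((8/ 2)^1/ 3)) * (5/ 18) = 6762673/ 512316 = 13.20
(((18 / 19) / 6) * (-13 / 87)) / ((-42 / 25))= 325 / 23142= 0.01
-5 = -5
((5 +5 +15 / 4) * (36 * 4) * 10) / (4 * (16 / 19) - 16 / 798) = 987525 / 167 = 5913.32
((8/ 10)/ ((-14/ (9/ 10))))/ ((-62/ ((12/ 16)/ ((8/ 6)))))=81/ 173600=0.00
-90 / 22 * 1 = -45 / 11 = -4.09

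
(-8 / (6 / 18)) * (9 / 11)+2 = -194 / 11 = -17.64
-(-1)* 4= 4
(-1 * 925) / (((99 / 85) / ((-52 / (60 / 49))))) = 10016825 / 297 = 33726.68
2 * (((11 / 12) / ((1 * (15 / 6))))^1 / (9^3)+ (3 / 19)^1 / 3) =22079 / 207765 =0.11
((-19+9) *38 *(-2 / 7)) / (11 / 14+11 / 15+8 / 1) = 22800 / 1999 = 11.41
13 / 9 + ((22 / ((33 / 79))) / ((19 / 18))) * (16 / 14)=69985 / 1197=58.47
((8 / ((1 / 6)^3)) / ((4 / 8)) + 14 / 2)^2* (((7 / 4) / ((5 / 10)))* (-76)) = -3189970154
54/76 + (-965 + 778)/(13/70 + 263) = 1/700074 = 0.00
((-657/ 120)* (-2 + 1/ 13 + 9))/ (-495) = 1679/ 21450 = 0.08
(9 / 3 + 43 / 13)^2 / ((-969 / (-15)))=33620 / 54587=0.62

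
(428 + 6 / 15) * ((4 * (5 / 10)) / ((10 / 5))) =2142 / 5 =428.40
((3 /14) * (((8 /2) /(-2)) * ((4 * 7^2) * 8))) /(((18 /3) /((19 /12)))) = -532 /3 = -177.33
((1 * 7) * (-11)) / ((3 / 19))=-1463 / 3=-487.67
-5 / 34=-0.15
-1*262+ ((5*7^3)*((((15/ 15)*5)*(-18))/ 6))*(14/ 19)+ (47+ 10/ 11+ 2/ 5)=-20031557/ 1045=-19168.95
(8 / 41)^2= 64 / 1681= 0.04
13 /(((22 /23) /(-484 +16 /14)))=-505310 /77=-6562.47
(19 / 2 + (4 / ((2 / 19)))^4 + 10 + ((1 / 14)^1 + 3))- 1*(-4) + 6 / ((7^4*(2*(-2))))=10012950665 / 4802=2085162.57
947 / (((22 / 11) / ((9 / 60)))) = 2841 / 40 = 71.02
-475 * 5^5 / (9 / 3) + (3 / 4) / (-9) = -1979167 / 4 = -494791.75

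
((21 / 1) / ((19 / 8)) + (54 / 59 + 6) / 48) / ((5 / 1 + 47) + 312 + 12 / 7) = 141029 / 5739520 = 0.02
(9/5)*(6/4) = 27/10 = 2.70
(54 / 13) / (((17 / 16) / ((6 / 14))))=2592 / 1547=1.68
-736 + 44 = -692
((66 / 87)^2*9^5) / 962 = 14289858 / 404521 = 35.33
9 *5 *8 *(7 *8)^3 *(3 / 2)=94832640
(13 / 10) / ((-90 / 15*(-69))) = 13 / 4140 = 0.00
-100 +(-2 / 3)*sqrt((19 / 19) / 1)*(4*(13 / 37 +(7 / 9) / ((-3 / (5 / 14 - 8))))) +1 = -315347 / 2997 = -105.22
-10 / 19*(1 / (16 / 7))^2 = -245 / 2432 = -0.10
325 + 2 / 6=976 / 3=325.33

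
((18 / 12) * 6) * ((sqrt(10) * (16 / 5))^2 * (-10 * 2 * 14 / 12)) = -21504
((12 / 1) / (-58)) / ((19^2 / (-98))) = 588 / 10469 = 0.06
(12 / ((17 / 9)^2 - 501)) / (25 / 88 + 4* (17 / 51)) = -64152 / 4301171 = -0.01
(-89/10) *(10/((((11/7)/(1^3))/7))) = -4361/11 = -396.45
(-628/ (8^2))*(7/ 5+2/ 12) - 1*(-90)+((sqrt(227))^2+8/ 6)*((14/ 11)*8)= 4223077/ 1760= 2399.48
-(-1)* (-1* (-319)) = 319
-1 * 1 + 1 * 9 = 8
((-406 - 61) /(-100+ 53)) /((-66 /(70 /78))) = -16345 /120978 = -0.14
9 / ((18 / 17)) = 17 / 2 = 8.50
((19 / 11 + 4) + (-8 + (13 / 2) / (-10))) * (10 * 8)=-233.82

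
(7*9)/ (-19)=-63/ 19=-3.32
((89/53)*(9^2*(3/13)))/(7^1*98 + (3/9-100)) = 64881/1211951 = 0.05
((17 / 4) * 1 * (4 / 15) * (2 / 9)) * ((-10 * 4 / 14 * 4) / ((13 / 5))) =-1.11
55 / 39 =1.41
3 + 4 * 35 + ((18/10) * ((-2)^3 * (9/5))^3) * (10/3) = -2221613/125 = -17772.90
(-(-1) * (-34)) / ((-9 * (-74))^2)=-17 / 221778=-0.00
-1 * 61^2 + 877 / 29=-107032 / 29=-3690.76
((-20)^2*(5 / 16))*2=250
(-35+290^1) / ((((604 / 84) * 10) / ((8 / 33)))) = 1428 / 1661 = 0.86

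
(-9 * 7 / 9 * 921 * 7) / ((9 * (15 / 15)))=-15043 / 3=-5014.33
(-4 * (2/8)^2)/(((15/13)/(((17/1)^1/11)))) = -221/660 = -0.33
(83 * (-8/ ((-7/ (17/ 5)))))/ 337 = 11288/ 11795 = 0.96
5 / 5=1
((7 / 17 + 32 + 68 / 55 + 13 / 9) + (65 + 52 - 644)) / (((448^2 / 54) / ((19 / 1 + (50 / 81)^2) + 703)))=-1401347492453 / 14657448960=-95.61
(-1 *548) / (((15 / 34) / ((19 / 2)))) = -177004 / 15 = -11800.27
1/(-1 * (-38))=1/38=0.03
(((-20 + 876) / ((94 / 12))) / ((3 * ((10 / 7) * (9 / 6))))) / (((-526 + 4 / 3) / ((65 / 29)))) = -77896 / 1072681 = -0.07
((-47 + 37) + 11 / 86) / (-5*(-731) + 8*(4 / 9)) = -7641 / 2831722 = -0.00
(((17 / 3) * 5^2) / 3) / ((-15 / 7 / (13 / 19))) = -7735 / 513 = -15.08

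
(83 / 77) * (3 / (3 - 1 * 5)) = -249 / 154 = -1.62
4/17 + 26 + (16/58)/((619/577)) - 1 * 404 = -115202850/305167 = -377.51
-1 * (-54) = 54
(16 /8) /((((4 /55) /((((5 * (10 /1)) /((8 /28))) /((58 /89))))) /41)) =35121625 /116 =302772.63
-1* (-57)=57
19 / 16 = 1.19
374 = 374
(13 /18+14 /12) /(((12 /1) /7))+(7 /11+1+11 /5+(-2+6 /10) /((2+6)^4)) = 30034913 /6082560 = 4.94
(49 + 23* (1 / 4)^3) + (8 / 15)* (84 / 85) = 49.89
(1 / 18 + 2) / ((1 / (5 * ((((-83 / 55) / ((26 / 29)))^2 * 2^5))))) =857460052 / 920205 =931.81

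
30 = 30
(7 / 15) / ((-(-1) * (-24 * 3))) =-7 / 1080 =-0.01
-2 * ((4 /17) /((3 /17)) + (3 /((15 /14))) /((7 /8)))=-136 /15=-9.07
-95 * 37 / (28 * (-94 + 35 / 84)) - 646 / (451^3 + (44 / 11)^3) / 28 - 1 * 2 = -949813318639 / 1442240611630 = -0.66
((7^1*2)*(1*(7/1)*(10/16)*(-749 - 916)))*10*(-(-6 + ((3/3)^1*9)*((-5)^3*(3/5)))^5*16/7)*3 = -1024233762809975193000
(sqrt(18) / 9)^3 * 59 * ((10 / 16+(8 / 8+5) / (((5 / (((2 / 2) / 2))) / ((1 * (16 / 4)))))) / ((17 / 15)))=16.50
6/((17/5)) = 30/17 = 1.76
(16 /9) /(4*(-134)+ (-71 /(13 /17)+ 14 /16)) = -1664 /587781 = -0.00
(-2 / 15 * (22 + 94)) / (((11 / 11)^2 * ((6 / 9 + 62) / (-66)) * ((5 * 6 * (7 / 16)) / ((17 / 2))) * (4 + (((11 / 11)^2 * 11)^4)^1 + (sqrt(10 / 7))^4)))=607376 / 843303375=0.00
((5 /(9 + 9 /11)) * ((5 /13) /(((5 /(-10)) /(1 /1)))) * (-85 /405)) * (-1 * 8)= -18700 /28431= -0.66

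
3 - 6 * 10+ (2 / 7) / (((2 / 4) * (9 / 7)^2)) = -4589 / 81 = -56.65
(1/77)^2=1/5929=0.00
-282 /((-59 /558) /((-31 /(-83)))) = 4878036 /4897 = 996.13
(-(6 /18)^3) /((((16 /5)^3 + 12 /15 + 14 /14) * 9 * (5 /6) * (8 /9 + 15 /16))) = -800 /10227807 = -0.00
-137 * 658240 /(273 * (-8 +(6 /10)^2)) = 43236.33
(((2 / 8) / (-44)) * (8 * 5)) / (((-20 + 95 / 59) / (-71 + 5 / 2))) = -8083 / 9548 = -0.85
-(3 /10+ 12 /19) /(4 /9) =-1593 /760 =-2.10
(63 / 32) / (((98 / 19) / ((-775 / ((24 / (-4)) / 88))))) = 4338.62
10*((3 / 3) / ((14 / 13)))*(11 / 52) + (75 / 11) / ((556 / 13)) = 22730 / 10703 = 2.12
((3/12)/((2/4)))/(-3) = -1/6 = -0.17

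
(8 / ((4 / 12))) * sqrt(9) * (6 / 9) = 48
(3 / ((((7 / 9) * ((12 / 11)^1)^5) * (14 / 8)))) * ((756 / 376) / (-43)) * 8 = -483153 / 905408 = -0.53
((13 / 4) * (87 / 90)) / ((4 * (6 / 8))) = 377 / 360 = 1.05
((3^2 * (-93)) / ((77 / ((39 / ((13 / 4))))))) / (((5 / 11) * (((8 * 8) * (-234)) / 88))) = 3069 / 1820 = 1.69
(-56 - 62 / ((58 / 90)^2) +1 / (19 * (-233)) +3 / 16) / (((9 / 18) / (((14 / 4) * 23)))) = -1967050602727 / 59569712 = -33020.99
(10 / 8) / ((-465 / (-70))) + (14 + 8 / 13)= 35795 / 2418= 14.80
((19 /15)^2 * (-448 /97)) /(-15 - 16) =161728 /676575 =0.24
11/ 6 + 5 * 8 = 251/ 6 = 41.83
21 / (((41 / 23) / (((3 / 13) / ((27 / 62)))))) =9982 / 1599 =6.24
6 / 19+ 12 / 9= 94 / 57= 1.65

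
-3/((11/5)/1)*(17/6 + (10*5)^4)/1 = -187500085/22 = -8522731.14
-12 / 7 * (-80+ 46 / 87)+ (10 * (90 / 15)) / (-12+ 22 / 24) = 504584 / 3857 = 130.82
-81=-81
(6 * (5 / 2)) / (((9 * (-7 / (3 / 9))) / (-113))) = 565 / 63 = 8.97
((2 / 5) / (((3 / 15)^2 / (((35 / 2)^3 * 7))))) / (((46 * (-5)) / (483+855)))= -2182430.71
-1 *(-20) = 20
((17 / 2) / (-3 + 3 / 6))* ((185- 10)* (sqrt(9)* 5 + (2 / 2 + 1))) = -10115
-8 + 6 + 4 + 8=10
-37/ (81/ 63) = -259/ 9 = -28.78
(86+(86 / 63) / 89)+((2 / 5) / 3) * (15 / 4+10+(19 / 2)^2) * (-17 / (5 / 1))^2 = 172635328 / 700875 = 246.31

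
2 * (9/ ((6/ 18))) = 54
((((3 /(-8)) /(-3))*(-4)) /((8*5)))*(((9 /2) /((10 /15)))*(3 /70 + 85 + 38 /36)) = -81363 /11200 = -7.26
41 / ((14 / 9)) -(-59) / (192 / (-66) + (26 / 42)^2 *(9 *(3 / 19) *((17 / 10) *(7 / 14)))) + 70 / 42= 82169527 / 21043302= 3.90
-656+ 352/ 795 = -521168/ 795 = -655.56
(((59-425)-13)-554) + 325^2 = 104692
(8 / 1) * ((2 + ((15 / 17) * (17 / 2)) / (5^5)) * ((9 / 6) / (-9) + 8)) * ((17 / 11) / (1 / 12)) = 15999176 / 6875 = 2327.15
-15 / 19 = -0.79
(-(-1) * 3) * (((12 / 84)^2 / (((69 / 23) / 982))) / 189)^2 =964324 / 257298363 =0.00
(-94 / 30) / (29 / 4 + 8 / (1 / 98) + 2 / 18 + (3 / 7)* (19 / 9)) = -3948 / 998255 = -0.00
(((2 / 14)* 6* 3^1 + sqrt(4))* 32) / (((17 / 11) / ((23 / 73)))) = 259072 / 8687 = 29.82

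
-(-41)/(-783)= -41/783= -0.05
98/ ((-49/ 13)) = -26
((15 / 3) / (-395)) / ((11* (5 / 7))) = -7 / 4345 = -0.00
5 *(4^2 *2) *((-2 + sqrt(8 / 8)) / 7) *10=-1600 / 7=-228.57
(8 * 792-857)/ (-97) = -5479/ 97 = -56.48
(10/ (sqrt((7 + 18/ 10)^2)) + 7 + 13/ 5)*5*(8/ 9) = 4724/ 99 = 47.72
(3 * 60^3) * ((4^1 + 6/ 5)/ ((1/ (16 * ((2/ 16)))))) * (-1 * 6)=-40435200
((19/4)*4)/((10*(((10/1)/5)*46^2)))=19/42320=0.00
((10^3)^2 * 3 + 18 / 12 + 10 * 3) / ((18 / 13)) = 26000273 / 12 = 2166689.42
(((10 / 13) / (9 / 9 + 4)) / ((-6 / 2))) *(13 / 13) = -2 / 39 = -0.05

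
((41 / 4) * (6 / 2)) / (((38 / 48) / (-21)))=-15498 / 19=-815.68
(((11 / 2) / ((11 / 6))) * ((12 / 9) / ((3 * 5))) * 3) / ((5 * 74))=2 / 925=0.00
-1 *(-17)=17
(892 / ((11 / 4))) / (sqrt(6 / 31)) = 1784 * sqrt(186) / 33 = 737.29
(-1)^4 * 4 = 4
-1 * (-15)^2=-225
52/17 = 3.06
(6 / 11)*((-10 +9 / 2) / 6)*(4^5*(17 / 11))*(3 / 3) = -791.27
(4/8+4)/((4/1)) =9/8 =1.12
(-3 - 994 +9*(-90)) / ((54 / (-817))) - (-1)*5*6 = 27369.24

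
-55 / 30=-11 / 6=-1.83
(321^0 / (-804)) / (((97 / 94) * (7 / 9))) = -141 / 90986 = -0.00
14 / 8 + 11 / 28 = 15 / 7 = 2.14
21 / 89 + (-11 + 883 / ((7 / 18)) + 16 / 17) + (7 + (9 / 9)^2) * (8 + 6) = 25129780 / 10591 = 2372.75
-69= -69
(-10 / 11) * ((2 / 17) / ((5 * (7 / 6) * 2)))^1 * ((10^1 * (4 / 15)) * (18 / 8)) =-72 / 1309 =-0.06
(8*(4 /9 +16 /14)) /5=160 /63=2.54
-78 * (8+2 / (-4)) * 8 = -4680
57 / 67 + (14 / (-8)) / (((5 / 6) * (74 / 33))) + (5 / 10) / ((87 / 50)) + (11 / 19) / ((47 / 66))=3908181019 / 3851919780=1.01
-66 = -66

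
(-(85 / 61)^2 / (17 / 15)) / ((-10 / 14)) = 8925 / 3721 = 2.40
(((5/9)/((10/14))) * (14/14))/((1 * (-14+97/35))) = -0.07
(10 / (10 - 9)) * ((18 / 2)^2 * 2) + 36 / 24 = 1621.50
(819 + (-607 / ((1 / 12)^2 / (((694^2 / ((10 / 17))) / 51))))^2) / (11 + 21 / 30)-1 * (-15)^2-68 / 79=864275744522682286503 / 5135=168310758427007261.25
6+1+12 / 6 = 9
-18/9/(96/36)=-3/4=-0.75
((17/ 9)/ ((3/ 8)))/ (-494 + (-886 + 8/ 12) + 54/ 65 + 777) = -8840/ 1055637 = -0.01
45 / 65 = 9 / 13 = 0.69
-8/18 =-4/9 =-0.44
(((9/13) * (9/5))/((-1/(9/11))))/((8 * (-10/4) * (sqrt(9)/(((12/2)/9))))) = 81/7150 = 0.01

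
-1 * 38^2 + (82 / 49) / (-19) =-1344446 / 931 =-1444.09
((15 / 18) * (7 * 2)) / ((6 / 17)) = 595 / 18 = 33.06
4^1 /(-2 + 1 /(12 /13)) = -48 /11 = -4.36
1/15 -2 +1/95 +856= 243412/285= 854.08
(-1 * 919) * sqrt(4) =-1838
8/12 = 2/3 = 0.67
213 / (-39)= -71 / 13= -5.46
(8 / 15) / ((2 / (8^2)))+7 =361 / 15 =24.07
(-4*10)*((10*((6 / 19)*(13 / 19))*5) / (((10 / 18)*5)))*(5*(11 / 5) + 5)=-2489.09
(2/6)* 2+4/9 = 10/9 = 1.11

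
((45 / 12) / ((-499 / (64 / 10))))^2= 576 / 249001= 0.00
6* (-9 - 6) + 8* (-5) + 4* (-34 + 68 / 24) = -254.67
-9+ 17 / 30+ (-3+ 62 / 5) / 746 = -47114 / 5595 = -8.42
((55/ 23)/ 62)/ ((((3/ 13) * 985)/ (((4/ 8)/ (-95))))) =-143/ 160125540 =-0.00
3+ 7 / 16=55 / 16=3.44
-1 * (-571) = 571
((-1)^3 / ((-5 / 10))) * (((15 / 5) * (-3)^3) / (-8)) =81 / 4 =20.25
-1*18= -18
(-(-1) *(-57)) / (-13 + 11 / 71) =71 / 16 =4.44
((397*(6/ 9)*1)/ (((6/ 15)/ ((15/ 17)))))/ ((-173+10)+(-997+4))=-9925/ 19652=-0.51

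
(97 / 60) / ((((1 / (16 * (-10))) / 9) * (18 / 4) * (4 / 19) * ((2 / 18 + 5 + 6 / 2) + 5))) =-11058 / 59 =-187.42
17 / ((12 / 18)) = 51 / 2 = 25.50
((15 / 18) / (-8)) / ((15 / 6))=-0.04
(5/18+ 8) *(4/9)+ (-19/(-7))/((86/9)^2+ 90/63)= 15794095/4259142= 3.71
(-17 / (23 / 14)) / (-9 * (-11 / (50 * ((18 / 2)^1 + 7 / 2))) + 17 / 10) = -297500 / 53429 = -5.57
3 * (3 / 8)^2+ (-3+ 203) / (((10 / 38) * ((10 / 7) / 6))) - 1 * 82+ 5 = 199387 / 64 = 3115.42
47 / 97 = 0.48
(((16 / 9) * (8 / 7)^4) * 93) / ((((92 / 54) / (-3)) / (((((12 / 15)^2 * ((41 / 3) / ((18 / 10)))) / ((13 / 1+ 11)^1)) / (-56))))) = 10412032 / 5798415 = 1.80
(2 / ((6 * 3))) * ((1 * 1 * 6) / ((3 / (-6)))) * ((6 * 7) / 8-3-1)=-5 / 3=-1.67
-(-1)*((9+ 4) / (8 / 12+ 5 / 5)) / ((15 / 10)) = 26 / 5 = 5.20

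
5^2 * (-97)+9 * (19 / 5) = -11954 / 5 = -2390.80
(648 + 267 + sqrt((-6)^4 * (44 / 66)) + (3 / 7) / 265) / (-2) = -848664 / 1855 -6 * sqrt(6) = -472.20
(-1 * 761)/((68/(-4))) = 761/17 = 44.76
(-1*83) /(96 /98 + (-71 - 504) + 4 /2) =4067 /28029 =0.15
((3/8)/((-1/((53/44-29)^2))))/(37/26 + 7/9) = -525000879/3988160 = -131.64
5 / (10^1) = 0.50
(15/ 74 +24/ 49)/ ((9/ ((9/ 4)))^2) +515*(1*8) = 239028431/ 58016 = 4120.04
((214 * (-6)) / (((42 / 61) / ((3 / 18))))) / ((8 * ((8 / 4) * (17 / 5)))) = -32635 / 5712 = -5.71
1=1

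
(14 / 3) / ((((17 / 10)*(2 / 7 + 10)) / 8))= 980 / 459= 2.14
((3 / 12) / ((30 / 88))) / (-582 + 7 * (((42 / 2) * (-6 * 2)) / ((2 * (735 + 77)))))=-638 / 507285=-0.00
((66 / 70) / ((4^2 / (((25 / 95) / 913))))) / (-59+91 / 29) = -29 / 95376960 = -0.00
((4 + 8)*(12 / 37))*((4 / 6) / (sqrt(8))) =24*sqrt(2) / 37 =0.92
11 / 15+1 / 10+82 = 497 / 6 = 82.83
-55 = -55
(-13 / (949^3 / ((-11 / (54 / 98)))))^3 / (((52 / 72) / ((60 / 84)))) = 223701170 / 8079007108765641593424390927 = 0.00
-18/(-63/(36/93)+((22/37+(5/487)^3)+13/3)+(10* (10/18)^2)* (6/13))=108001110388392/938395065283423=0.12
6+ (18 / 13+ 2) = 122 / 13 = 9.38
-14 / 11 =-1.27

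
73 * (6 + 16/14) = 3650/7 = 521.43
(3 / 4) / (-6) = -1 / 8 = -0.12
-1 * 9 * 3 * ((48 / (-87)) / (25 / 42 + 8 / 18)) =54432 / 3799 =14.33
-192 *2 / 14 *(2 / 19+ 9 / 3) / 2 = -5664 / 133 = -42.59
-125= -125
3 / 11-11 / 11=-8 / 11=-0.73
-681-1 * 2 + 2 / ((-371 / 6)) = -253405 / 371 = -683.03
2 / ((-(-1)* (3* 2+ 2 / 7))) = 7 / 22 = 0.32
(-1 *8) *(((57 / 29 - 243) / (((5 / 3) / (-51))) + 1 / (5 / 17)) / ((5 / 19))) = -162634376 / 725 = -224323.28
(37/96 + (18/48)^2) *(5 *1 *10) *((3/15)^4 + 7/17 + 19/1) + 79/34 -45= 19091767/40800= 467.94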